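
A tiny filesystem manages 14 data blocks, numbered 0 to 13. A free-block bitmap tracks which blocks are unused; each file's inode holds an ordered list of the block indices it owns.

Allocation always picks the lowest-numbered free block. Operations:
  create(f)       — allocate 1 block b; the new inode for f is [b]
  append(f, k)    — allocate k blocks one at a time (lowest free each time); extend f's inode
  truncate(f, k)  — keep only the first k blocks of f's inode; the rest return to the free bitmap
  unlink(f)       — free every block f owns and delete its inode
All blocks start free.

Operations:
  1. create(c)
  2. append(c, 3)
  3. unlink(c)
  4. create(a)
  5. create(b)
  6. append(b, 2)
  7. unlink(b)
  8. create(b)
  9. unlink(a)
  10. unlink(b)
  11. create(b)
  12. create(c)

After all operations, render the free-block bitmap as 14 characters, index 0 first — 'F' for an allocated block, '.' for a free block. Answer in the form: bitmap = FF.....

create(c): bitmap=F............. | c=[0]
append(c, 3): bitmap=FFFF.......... | c=[0, 1, 2, 3]
unlink(c): bitmap=.............. | 
create(a): bitmap=F............. | a=[0]
create(b): bitmap=FF............ | a=[0] b=[1]
append(b, 2): bitmap=FFFF.......... | a=[0] b=[1, 2, 3]
unlink(b): bitmap=F............. | a=[0]
create(b): bitmap=FF............ | a=[0] b=[1]
unlink(a): bitmap=.F............ | b=[1]
unlink(b): bitmap=.............. | 
create(b): bitmap=F............. | b=[0]
create(c): bitmap=FF............ | b=[0] c=[1]

bitmap = FF............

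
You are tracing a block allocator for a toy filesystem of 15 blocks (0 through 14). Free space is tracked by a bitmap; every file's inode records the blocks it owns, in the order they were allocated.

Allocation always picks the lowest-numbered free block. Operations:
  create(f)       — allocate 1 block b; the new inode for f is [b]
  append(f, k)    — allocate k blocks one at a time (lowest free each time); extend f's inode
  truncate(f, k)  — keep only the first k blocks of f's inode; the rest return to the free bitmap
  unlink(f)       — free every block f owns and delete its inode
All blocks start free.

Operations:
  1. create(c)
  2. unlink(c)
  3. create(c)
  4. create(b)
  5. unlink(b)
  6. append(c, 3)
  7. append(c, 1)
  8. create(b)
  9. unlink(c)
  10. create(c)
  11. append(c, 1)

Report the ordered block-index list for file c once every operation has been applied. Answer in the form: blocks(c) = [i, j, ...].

after create(c) → c:[0]  free=[F..............]
after unlink(c) →   free=[...............]
after create(c) → c:[0]  free=[F..............]
after create(b) → b:[1], c:[0]  free=[FF.............]
after unlink(b) → c:[0]  free=[F..............]
after append(c, 3) → c:[0, 1, 2, 3]  free=[FFFF...........]
after append(c, 1) → c:[0, 1, 2, 3, 4]  free=[FFFFF..........]
after create(b) → b:[5], c:[0, 1, 2, 3, 4]  free=[FFFFFF.........]
after unlink(c) → b:[5]  free=[.....F.........]
after create(c) → b:[5], c:[0]  free=[F....F.........]
after append(c, 1) → b:[5], c:[0, 1]  free=[FF...F.........]

blocks(c) = [0, 1]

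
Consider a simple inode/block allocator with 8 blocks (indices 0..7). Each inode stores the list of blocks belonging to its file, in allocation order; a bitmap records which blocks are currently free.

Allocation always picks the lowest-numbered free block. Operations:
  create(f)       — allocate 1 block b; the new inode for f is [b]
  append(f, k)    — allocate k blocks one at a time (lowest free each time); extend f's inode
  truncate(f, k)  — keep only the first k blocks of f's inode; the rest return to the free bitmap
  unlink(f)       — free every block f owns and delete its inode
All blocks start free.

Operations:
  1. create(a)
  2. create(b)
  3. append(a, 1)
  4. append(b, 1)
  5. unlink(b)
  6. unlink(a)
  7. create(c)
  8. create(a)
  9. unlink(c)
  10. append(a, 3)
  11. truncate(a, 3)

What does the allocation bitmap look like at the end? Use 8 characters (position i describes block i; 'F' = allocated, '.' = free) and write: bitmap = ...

[1] create(a) — a=0 (map F.......)
[2] create(b) — a=0 b=1 (map FF......)
[3] append(a, 1) — a=0,2 b=1 (map FFF.....)
[4] append(b, 1) — a=0,2 b=1,3 (map FFFF....)
[5] unlink(b) — a=0,2 (map F.F.....)
[6] unlink(a) —  (map ........)
[7] create(c) — c=0 (map F.......)
[8] create(a) — a=1 c=0 (map FF......)
[9] unlink(c) — a=1 (map .F......)
[10] append(a, 3) — a=1,0,2,3 (map FFFF....)
[11] truncate(a, 3) — a=1,0,2 (map FFF.....)

bitmap = FFF.....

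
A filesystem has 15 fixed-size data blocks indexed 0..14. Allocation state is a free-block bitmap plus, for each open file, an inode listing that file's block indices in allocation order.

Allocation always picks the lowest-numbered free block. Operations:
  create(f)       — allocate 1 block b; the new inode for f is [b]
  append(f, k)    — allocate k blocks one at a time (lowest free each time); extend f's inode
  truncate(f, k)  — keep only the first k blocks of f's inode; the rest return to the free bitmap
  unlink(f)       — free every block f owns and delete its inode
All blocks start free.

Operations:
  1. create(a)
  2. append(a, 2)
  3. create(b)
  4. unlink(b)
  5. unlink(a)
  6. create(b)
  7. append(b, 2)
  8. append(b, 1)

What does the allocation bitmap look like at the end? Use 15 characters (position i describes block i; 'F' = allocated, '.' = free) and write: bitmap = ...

[1] create(a) — a=0 (map F..............)
[2] append(a, 2) — a=0,1,2 (map FFF............)
[3] create(b) — a=0,1,2 b=3 (map FFFF...........)
[4] unlink(b) — a=0,1,2 (map FFF............)
[5] unlink(a) —  (map ...............)
[6] create(b) — b=0 (map F..............)
[7] append(b, 2) — b=0,1,2 (map FFF............)
[8] append(b, 1) — b=0,1,2,3 (map FFFF...........)

bitmap = FFFF...........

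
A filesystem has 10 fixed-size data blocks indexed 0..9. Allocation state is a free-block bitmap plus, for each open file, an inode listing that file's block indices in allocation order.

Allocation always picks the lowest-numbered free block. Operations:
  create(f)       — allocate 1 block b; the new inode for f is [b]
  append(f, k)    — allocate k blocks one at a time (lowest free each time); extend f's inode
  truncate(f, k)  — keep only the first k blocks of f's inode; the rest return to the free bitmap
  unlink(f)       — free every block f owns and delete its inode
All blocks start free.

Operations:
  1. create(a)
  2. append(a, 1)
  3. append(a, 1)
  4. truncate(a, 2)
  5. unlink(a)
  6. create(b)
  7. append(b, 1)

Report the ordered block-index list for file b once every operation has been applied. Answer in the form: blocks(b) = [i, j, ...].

blocks(b) = [0, 1]

  1. create(a)  ⇒  F.........  {a→[0]}
  2. append(a, 1)  ⇒  FF........  {a→[0, 1]}
  3. append(a, 1)  ⇒  FFF.......  {a→[0, 1, 2]}
  4. truncate(a, 2)  ⇒  FF........  {a→[0, 1]}
  5. unlink(a)  ⇒  ..........  {}
  6. create(b)  ⇒  F.........  {b→[0]}
  7. append(b, 1)  ⇒  FF........  {b→[0, 1]}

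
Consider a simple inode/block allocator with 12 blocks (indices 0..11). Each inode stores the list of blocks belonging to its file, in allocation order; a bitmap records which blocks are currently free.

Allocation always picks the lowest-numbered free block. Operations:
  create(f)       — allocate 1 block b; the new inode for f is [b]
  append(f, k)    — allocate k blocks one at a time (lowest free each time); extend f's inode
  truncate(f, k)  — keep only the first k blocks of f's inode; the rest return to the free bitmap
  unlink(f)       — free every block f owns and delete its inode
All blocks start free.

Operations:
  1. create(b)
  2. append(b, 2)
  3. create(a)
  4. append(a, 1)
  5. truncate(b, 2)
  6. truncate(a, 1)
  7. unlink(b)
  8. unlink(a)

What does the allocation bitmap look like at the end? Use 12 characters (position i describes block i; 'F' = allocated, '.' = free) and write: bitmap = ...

bitmap = ............

create(b): bitmap=F........... | b=[0]
append(b, 2): bitmap=FFF......... | b=[0, 1, 2]
create(a): bitmap=FFFF........ | a=[3] b=[0, 1, 2]
append(a, 1): bitmap=FFFFF....... | a=[3, 4] b=[0, 1, 2]
truncate(b, 2): bitmap=FF.FF....... | a=[3, 4] b=[0, 1]
truncate(a, 1): bitmap=FF.F........ | a=[3] b=[0, 1]
unlink(b): bitmap=...F........ | a=[3]
unlink(a): bitmap=............ | 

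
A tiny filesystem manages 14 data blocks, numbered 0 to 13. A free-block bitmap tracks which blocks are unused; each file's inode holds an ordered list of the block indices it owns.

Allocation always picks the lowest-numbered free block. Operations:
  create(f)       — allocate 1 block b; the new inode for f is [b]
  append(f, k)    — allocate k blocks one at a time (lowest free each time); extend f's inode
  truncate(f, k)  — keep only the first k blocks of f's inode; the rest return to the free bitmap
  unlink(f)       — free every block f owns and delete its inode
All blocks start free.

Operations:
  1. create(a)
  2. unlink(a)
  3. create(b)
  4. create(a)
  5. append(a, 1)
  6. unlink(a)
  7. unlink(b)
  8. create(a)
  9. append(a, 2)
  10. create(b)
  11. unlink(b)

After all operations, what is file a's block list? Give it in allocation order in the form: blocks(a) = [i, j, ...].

create(a): bitmap=F............. | a=[0]
unlink(a): bitmap=.............. | 
create(b): bitmap=F............. | b=[0]
create(a): bitmap=FF............ | a=[1] b=[0]
append(a, 1): bitmap=FFF........... | a=[1, 2] b=[0]
unlink(a): bitmap=F............. | b=[0]
unlink(b): bitmap=.............. | 
create(a): bitmap=F............. | a=[0]
append(a, 2): bitmap=FFF........... | a=[0, 1, 2]
create(b): bitmap=FFFF.......... | a=[0, 1, 2] b=[3]
unlink(b): bitmap=FFF........... | a=[0, 1, 2]

blocks(a) = [0, 1, 2]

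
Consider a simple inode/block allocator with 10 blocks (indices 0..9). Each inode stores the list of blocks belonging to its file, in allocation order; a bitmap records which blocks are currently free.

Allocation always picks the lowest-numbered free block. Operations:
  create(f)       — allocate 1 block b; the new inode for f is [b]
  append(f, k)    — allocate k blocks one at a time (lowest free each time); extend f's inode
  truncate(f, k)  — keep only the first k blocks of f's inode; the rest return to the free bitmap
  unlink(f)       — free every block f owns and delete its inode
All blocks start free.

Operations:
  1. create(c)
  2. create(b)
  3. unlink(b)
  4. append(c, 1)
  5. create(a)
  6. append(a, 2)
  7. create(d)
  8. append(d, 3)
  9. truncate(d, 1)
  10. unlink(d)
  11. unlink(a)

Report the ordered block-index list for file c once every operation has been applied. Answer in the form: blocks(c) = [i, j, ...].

  1. create(c)  ⇒  F.........  {c→[0]}
  2. create(b)  ⇒  FF........  {b→[1]; c→[0]}
  3. unlink(b)  ⇒  F.........  {c→[0]}
  4. append(c, 1)  ⇒  FF........  {c→[0, 1]}
  5. create(a)  ⇒  FFF.......  {a→[2]; c→[0, 1]}
  6. append(a, 2)  ⇒  FFFFF.....  {a→[2, 3, 4]; c→[0, 1]}
  7. create(d)  ⇒  FFFFFF....  {a→[2, 3, 4]; c→[0, 1]; d→[5]}
  8. append(d, 3)  ⇒  FFFFFFFFF.  {a→[2, 3, 4]; c→[0, 1]; d→[5, 6, 7, 8]}
  9. truncate(d, 1)  ⇒  FFFFFF....  {a→[2, 3, 4]; c→[0, 1]; d→[5]}
  10. unlink(d)  ⇒  FFFFF.....  {a→[2, 3, 4]; c→[0, 1]}
  11. unlink(a)  ⇒  FF........  {c→[0, 1]}

blocks(c) = [0, 1]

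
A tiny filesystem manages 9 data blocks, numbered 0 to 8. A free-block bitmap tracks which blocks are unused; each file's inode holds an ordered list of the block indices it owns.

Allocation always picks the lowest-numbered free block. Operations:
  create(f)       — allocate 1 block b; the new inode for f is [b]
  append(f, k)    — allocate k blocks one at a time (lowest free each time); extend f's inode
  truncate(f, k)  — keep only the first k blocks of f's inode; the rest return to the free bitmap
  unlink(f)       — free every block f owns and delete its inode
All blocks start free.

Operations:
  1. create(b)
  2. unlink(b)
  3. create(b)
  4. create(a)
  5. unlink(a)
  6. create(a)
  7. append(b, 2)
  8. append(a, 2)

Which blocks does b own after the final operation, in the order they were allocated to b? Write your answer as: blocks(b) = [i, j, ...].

after create(b) → b:[0]  free=[F........]
after unlink(b) →   free=[.........]
after create(b) → b:[0]  free=[F........]
after create(a) → a:[1], b:[0]  free=[FF.......]
after unlink(a) → b:[0]  free=[F........]
after create(a) → a:[1], b:[0]  free=[FF.......]
after append(b, 2) → a:[1], b:[0, 2, 3]  free=[FFFF.....]
after append(a, 2) → a:[1, 4, 5], b:[0, 2, 3]  free=[FFFFFF...]

blocks(b) = [0, 2, 3]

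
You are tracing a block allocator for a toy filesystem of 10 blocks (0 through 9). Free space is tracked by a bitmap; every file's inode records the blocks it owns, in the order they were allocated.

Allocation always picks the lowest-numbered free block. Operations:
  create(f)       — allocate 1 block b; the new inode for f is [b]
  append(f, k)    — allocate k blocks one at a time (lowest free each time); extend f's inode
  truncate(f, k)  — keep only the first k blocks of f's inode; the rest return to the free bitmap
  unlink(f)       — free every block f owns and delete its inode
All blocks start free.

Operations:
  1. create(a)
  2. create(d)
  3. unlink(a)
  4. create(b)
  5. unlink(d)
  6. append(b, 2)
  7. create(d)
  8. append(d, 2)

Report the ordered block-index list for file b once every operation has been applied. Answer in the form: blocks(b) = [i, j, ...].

blocks(b) = [0, 1, 2]

[1] create(a) — a=0 (map F.........)
[2] create(d) — a=0 d=1 (map FF........)
[3] unlink(a) — d=1 (map .F........)
[4] create(b) — b=0 d=1 (map FF........)
[5] unlink(d) — b=0 (map F.........)
[6] append(b, 2) — b=0,1,2 (map FFF.......)
[7] create(d) — b=0,1,2 d=3 (map FFFF......)
[8] append(d, 2) — b=0,1,2 d=3,4,5 (map FFFFFF....)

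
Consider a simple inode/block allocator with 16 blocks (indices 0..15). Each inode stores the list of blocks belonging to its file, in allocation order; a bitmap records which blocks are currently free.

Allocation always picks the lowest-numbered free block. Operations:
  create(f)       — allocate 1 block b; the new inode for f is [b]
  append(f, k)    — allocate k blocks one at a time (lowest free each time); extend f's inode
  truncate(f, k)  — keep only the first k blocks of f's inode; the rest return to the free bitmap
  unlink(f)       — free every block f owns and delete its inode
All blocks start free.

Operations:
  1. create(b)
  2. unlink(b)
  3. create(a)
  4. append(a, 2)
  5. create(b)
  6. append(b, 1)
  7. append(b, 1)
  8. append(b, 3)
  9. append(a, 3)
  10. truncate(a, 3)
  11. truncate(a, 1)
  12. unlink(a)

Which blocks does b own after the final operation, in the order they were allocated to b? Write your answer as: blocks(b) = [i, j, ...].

[1] create(b) — b=0 (map F...............)
[2] unlink(b) —  (map ................)
[3] create(a) — a=0 (map F...............)
[4] append(a, 2) — a=0,1,2 (map FFF.............)
[5] create(b) — a=0,1,2 b=3 (map FFFF............)
[6] append(b, 1) — a=0,1,2 b=3,4 (map FFFFF...........)
[7] append(b, 1) — a=0,1,2 b=3,4,5 (map FFFFFF..........)
[8] append(b, 3) — a=0,1,2 b=3,4,5,6,7,8 (map FFFFFFFFF.......)
[9] append(a, 3) — a=0,1,2,9,10,11 b=3,4,5,6,7,8 (map FFFFFFFFFFFF....)
[10] truncate(a, 3) — a=0,1,2 b=3,4,5,6,7,8 (map FFFFFFFFF.......)
[11] truncate(a, 1) — a=0 b=3,4,5,6,7,8 (map F..FFFFFF.......)
[12] unlink(a) — b=3,4,5,6,7,8 (map ...FFFFFF.......)

blocks(b) = [3, 4, 5, 6, 7, 8]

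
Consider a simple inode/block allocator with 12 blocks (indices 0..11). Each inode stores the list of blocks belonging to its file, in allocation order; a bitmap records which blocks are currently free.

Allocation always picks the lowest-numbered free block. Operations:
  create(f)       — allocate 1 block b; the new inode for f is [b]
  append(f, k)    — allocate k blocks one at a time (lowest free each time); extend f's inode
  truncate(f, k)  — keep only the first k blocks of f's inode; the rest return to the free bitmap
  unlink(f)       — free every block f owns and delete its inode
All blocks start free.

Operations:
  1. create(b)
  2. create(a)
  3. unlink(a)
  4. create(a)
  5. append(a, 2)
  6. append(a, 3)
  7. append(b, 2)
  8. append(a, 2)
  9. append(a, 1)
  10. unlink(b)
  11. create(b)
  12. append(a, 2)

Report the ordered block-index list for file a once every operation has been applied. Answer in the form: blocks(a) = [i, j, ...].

  1. create(b)  ⇒  F...........  {b→[0]}
  2. create(a)  ⇒  FF..........  {a→[1]; b→[0]}
  3. unlink(a)  ⇒  F...........  {b→[0]}
  4. create(a)  ⇒  FF..........  {a→[1]; b→[0]}
  5. append(a, 2)  ⇒  FFFF........  {a→[1, 2, 3]; b→[0]}
  6. append(a, 3)  ⇒  FFFFFFF.....  {a→[1, 2, 3, 4, 5, 6]; b→[0]}
  7. append(b, 2)  ⇒  FFFFFFFFF...  {a→[1, 2, 3, 4, 5, 6]; b→[0, 7, 8]}
  8. append(a, 2)  ⇒  FFFFFFFFFFF.  {a→[1, 2, 3, 4, 5, 6, 9, 10]; b→[0, 7, 8]}
  9. append(a, 1)  ⇒  FFFFFFFFFFFF  {a→[1, 2, 3, 4, 5, 6, 9, 10, 11]; b→[0, 7, 8]}
  10. unlink(b)  ⇒  .FFFFFF..FFF  {a→[1, 2, 3, 4, 5, 6, 9, 10, 11]}
  11. create(b)  ⇒  FFFFFFF..FFF  {a→[1, 2, 3, 4, 5, 6, 9, 10, 11]; b→[0]}
  12. append(a, 2)  ⇒  FFFFFFFFFFFF  {a→[1, 2, 3, 4, 5, 6, 9, 10, 11, 7, 8]; b→[0]}

blocks(a) = [1, 2, 3, 4, 5, 6, 9, 10, 11, 7, 8]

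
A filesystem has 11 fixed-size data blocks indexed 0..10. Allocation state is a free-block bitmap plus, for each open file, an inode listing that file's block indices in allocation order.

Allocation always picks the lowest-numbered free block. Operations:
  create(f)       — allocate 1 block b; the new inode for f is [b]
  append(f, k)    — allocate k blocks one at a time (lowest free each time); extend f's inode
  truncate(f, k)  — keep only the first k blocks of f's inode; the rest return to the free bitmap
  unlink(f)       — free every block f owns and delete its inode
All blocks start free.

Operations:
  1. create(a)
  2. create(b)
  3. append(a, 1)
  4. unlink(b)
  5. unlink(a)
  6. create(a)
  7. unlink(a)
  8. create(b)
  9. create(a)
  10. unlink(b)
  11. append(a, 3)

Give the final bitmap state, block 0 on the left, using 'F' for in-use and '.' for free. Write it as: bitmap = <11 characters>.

  1. create(a)  ⇒  F..........  {a→[0]}
  2. create(b)  ⇒  FF.........  {a→[0]; b→[1]}
  3. append(a, 1)  ⇒  FFF........  {a→[0, 2]; b→[1]}
  4. unlink(b)  ⇒  F.F........  {a→[0, 2]}
  5. unlink(a)  ⇒  ...........  {}
  6. create(a)  ⇒  F..........  {a→[0]}
  7. unlink(a)  ⇒  ...........  {}
  8. create(b)  ⇒  F..........  {b→[0]}
  9. create(a)  ⇒  FF.........  {a→[1]; b→[0]}
  10. unlink(b)  ⇒  .F.........  {a→[1]}
  11. append(a, 3)  ⇒  FFFF.......  {a→[1, 0, 2, 3]}

bitmap = FFFF.......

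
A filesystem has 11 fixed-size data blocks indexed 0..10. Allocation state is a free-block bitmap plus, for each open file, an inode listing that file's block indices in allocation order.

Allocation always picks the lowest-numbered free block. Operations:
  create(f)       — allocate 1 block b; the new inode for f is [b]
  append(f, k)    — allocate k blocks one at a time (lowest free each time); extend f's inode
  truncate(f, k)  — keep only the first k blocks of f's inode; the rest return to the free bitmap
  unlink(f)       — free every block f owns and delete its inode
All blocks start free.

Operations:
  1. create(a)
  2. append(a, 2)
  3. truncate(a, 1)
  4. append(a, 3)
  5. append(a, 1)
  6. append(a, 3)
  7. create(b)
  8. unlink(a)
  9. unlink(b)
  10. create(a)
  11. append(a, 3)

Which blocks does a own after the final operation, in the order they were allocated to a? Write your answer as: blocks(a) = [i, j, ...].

after create(a) → a:[0]  free=[F..........]
after append(a, 2) → a:[0, 1, 2]  free=[FFF........]
after truncate(a, 1) → a:[0]  free=[F..........]
after append(a, 3) → a:[0, 1, 2, 3]  free=[FFFF.......]
after append(a, 1) → a:[0, 1, 2, 3, 4]  free=[FFFFF......]
after append(a, 3) → a:[0, 1, 2, 3, 4, 5, 6, 7]  free=[FFFFFFFF...]
after create(b) → a:[0, 1, 2, 3, 4, 5, 6, 7], b:[8]  free=[FFFFFFFFF..]
after unlink(a) → b:[8]  free=[........F..]
after unlink(b) →   free=[...........]
after create(a) → a:[0]  free=[F..........]
after append(a, 3) → a:[0, 1, 2, 3]  free=[FFFF.......]

blocks(a) = [0, 1, 2, 3]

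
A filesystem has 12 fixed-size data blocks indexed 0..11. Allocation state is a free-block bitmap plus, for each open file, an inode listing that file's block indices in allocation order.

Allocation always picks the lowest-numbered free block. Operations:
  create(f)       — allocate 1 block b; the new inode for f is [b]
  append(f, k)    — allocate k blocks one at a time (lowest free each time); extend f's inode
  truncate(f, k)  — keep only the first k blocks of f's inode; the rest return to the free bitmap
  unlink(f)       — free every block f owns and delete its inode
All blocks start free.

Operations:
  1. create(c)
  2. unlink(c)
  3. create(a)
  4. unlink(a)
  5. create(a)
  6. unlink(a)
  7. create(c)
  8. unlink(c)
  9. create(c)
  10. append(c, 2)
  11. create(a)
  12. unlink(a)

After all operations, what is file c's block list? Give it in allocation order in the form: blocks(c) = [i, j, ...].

blocks(c) = [0, 1, 2]

after create(c) → c:[0]  free=[F...........]
after unlink(c) →   free=[............]
after create(a) → a:[0]  free=[F...........]
after unlink(a) →   free=[............]
after create(a) → a:[0]  free=[F...........]
after unlink(a) →   free=[............]
after create(c) → c:[0]  free=[F...........]
after unlink(c) →   free=[............]
after create(c) → c:[0]  free=[F...........]
after append(c, 2) → c:[0, 1, 2]  free=[FFF.........]
after create(a) → a:[3], c:[0, 1, 2]  free=[FFFF........]
after unlink(a) → c:[0, 1, 2]  free=[FFF.........]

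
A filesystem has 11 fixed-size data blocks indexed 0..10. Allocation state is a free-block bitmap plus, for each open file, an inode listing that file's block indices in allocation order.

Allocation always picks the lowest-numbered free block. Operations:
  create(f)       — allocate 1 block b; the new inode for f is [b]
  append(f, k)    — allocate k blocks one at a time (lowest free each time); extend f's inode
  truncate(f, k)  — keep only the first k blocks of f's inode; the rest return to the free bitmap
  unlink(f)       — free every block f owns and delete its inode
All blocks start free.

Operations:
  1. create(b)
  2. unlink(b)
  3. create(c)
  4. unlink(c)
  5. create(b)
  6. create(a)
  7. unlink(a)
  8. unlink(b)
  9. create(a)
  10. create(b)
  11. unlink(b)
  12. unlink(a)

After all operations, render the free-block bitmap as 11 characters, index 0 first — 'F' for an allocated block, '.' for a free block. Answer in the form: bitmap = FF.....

bitmap = ...........

[1] create(b) — b=0 (map F..........)
[2] unlink(b) —  (map ...........)
[3] create(c) — c=0 (map F..........)
[4] unlink(c) —  (map ...........)
[5] create(b) — b=0 (map F..........)
[6] create(a) — a=1 b=0 (map FF.........)
[7] unlink(a) — b=0 (map F..........)
[8] unlink(b) —  (map ...........)
[9] create(a) — a=0 (map F..........)
[10] create(b) — a=0 b=1 (map FF.........)
[11] unlink(b) — a=0 (map F..........)
[12] unlink(a) —  (map ...........)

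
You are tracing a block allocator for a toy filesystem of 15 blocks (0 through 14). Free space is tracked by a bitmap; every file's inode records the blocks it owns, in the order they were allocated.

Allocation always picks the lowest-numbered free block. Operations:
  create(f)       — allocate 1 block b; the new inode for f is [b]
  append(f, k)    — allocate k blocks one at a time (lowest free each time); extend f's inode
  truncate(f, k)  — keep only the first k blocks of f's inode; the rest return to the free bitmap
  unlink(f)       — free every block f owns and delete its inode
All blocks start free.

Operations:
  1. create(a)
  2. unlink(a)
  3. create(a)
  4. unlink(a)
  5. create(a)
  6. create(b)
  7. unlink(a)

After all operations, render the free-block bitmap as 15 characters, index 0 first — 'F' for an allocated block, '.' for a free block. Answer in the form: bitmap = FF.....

[1] create(a) — a=0 (map F..............)
[2] unlink(a) —  (map ...............)
[3] create(a) — a=0 (map F..............)
[4] unlink(a) —  (map ...............)
[5] create(a) — a=0 (map F..............)
[6] create(b) — a=0 b=1 (map FF.............)
[7] unlink(a) — b=1 (map .F.............)

bitmap = .F.............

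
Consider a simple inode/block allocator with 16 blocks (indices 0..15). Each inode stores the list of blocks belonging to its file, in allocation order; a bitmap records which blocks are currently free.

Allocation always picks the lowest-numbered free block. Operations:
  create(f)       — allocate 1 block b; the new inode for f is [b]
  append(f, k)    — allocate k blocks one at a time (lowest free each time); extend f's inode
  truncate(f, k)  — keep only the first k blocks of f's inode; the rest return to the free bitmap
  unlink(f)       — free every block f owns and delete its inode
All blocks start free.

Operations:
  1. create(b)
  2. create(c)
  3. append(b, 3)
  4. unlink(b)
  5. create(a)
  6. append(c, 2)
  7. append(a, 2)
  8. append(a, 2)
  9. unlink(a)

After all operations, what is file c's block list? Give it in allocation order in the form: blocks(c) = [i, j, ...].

blocks(c) = [1, 2, 3]

  1. create(b)  ⇒  F...............  {b→[0]}
  2. create(c)  ⇒  FF..............  {b→[0]; c→[1]}
  3. append(b, 3)  ⇒  FFFFF...........  {b→[0, 2, 3, 4]; c→[1]}
  4. unlink(b)  ⇒  .F..............  {c→[1]}
  5. create(a)  ⇒  FF..............  {a→[0]; c→[1]}
  6. append(c, 2)  ⇒  FFFF............  {a→[0]; c→[1, 2, 3]}
  7. append(a, 2)  ⇒  FFFFFF..........  {a→[0, 4, 5]; c→[1, 2, 3]}
  8. append(a, 2)  ⇒  FFFFFFFF........  {a→[0, 4, 5, 6, 7]; c→[1, 2, 3]}
  9. unlink(a)  ⇒  .FFF............  {c→[1, 2, 3]}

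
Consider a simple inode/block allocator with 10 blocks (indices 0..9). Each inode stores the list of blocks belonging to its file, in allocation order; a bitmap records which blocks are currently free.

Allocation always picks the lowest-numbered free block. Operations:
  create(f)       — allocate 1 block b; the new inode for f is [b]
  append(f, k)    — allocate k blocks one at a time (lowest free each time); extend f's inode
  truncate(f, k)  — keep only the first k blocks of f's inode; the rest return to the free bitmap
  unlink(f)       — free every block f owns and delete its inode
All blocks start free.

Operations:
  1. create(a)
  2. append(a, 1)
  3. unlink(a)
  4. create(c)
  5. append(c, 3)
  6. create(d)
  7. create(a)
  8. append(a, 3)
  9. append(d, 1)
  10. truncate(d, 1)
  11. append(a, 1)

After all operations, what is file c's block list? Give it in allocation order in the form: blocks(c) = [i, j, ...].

blocks(c) = [0, 1, 2, 3]

create(a): bitmap=F......... | a=[0]
append(a, 1): bitmap=FF........ | a=[0, 1]
unlink(a): bitmap=.......... | 
create(c): bitmap=F......... | c=[0]
append(c, 3): bitmap=FFFF...... | c=[0, 1, 2, 3]
create(d): bitmap=FFFFF..... | c=[0, 1, 2, 3] d=[4]
create(a): bitmap=FFFFFF.... | a=[5] c=[0, 1, 2, 3] d=[4]
append(a, 3): bitmap=FFFFFFFFF. | a=[5, 6, 7, 8] c=[0, 1, 2, 3] d=[4]
append(d, 1): bitmap=FFFFFFFFFF | a=[5, 6, 7, 8] c=[0, 1, 2, 3] d=[4, 9]
truncate(d, 1): bitmap=FFFFFFFFF. | a=[5, 6, 7, 8] c=[0, 1, 2, 3] d=[4]
append(a, 1): bitmap=FFFFFFFFFF | a=[5, 6, 7, 8, 9] c=[0, 1, 2, 3] d=[4]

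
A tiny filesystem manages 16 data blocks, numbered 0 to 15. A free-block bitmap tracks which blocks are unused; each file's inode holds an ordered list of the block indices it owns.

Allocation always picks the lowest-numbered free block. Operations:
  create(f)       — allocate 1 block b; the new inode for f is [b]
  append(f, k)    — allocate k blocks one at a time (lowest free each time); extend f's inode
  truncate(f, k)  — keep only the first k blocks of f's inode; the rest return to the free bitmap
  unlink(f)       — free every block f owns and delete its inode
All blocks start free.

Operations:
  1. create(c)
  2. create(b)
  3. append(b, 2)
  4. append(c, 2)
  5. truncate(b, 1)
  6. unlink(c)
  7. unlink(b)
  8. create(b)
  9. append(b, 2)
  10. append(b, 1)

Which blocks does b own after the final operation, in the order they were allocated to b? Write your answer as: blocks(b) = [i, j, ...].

  1. create(c)  ⇒  F...............  {c→[0]}
  2. create(b)  ⇒  FF..............  {b→[1]; c→[0]}
  3. append(b, 2)  ⇒  FFFF............  {b→[1, 2, 3]; c→[0]}
  4. append(c, 2)  ⇒  FFFFFF..........  {b→[1, 2, 3]; c→[0, 4, 5]}
  5. truncate(b, 1)  ⇒  FF..FF..........  {b→[1]; c→[0, 4, 5]}
  6. unlink(c)  ⇒  .F..............  {b→[1]}
  7. unlink(b)  ⇒  ................  {}
  8. create(b)  ⇒  F...............  {b→[0]}
  9. append(b, 2)  ⇒  FFF.............  {b→[0, 1, 2]}
  10. append(b, 1)  ⇒  FFFF............  {b→[0, 1, 2, 3]}

blocks(b) = [0, 1, 2, 3]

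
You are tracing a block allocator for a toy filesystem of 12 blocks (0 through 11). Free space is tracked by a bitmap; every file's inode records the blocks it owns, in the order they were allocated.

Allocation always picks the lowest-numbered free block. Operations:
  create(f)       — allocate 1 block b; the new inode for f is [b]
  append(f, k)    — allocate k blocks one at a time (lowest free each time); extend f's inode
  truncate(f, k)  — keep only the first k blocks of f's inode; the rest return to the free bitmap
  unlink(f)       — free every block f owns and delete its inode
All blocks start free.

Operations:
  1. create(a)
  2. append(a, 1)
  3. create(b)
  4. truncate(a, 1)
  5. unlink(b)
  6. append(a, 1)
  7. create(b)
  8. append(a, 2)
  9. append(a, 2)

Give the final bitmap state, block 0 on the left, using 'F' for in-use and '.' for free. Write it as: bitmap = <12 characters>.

bitmap = FFFFFFF.....

  1. create(a)  ⇒  F...........  {a→[0]}
  2. append(a, 1)  ⇒  FF..........  {a→[0, 1]}
  3. create(b)  ⇒  FFF.........  {a→[0, 1]; b→[2]}
  4. truncate(a, 1)  ⇒  F.F.........  {a→[0]; b→[2]}
  5. unlink(b)  ⇒  F...........  {a→[0]}
  6. append(a, 1)  ⇒  FF..........  {a→[0, 1]}
  7. create(b)  ⇒  FFF.........  {a→[0, 1]; b→[2]}
  8. append(a, 2)  ⇒  FFFFF.......  {a→[0, 1, 3, 4]; b→[2]}
  9. append(a, 2)  ⇒  FFFFFFF.....  {a→[0, 1, 3, 4, 5, 6]; b→[2]}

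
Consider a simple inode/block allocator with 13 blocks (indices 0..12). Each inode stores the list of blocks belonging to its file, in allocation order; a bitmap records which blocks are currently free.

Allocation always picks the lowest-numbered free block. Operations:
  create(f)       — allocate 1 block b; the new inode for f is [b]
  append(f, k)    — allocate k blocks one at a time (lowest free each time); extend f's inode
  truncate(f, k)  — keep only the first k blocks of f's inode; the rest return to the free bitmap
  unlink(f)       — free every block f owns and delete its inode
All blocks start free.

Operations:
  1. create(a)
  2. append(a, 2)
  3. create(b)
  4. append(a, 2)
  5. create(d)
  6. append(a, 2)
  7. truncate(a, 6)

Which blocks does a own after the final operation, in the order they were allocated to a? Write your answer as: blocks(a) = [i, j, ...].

blocks(a) = [0, 1, 2, 4, 5, 7]

  1. create(a)  ⇒  F............  {a→[0]}
  2. append(a, 2)  ⇒  FFF..........  {a→[0, 1, 2]}
  3. create(b)  ⇒  FFFF.........  {a→[0, 1, 2]; b→[3]}
  4. append(a, 2)  ⇒  FFFFFF.......  {a→[0, 1, 2, 4, 5]; b→[3]}
  5. create(d)  ⇒  FFFFFFF......  {a→[0, 1, 2, 4, 5]; b→[3]; d→[6]}
  6. append(a, 2)  ⇒  FFFFFFFFF....  {a→[0, 1, 2, 4, 5, 7, 8]; b→[3]; d→[6]}
  7. truncate(a, 6)  ⇒  FFFFFFFF.....  {a→[0, 1, 2, 4, 5, 7]; b→[3]; d→[6]}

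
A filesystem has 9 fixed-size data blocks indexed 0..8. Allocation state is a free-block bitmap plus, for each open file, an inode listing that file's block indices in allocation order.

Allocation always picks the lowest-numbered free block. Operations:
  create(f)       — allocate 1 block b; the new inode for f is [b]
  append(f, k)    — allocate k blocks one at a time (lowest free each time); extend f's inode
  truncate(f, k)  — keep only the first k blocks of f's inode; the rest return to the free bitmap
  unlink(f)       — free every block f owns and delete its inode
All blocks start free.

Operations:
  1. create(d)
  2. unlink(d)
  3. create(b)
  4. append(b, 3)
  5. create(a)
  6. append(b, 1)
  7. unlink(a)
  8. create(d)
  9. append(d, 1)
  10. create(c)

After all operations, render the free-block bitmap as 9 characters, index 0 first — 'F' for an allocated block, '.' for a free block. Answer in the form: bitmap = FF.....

bitmap = FFFFFFFF.

after create(d) → d:[0]  free=[F........]
after unlink(d) →   free=[.........]
after create(b) → b:[0]  free=[F........]
after append(b, 3) → b:[0, 1, 2, 3]  free=[FFFF.....]
after create(a) → a:[4], b:[0, 1, 2, 3]  free=[FFFFF....]
after append(b, 1) → a:[4], b:[0, 1, 2, 3, 5]  free=[FFFFFF...]
after unlink(a) → b:[0, 1, 2, 3, 5]  free=[FFFF.F...]
after create(d) → b:[0, 1, 2, 3, 5], d:[4]  free=[FFFFFF...]
after append(d, 1) → b:[0, 1, 2, 3, 5], d:[4, 6]  free=[FFFFFFF..]
after create(c) → b:[0, 1, 2, 3, 5], c:[7], d:[4, 6]  free=[FFFFFFFF.]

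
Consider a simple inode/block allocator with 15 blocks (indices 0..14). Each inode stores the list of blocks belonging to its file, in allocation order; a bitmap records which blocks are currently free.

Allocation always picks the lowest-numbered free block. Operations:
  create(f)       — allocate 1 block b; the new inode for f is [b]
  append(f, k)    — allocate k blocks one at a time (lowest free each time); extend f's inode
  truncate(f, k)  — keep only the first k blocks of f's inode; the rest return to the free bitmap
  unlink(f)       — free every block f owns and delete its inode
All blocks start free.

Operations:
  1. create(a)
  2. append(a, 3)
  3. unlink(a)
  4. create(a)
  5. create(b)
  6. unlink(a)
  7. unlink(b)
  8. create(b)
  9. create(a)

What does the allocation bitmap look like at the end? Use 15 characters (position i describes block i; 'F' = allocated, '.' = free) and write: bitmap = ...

create(a): bitmap=F.............. | a=[0]
append(a, 3): bitmap=FFFF........... | a=[0, 1, 2, 3]
unlink(a): bitmap=............... | 
create(a): bitmap=F.............. | a=[0]
create(b): bitmap=FF............. | a=[0] b=[1]
unlink(a): bitmap=.F............. | b=[1]
unlink(b): bitmap=............... | 
create(b): bitmap=F.............. | b=[0]
create(a): bitmap=FF............. | a=[1] b=[0]

bitmap = FF.............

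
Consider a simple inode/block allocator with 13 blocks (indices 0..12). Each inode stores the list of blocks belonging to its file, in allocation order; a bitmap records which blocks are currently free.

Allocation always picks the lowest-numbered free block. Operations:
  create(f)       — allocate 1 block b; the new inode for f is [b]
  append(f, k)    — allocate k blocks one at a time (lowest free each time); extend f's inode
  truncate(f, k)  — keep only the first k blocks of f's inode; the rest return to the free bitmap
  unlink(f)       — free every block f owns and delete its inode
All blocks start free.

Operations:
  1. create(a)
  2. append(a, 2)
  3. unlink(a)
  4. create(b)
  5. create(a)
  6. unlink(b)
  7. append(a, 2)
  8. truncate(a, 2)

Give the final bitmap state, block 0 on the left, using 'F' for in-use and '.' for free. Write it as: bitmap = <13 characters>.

bitmap = FF...........

after create(a) → a:[0]  free=[F............]
after append(a, 2) → a:[0, 1, 2]  free=[FFF..........]
after unlink(a) →   free=[.............]
after create(b) → b:[0]  free=[F............]
after create(a) → a:[1], b:[0]  free=[FF...........]
after unlink(b) → a:[1]  free=[.F...........]
after append(a, 2) → a:[1, 0, 2]  free=[FFF..........]
after truncate(a, 2) → a:[1, 0]  free=[FF...........]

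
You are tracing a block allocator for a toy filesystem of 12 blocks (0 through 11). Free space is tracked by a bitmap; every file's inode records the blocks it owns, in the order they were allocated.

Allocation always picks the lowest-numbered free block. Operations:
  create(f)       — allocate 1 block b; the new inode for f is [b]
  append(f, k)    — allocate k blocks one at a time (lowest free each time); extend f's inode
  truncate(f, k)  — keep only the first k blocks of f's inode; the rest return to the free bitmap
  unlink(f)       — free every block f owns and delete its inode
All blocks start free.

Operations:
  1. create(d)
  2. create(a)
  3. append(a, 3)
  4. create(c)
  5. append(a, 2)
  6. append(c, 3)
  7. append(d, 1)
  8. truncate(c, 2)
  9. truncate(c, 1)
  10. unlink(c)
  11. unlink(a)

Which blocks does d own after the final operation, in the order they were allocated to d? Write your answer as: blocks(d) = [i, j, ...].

after create(d) → d:[0]  free=[F...........]
after create(a) → a:[1], d:[0]  free=[FF..........]
after append(a, 3) → a:[1, 2, 3, 4], d:[0]  free=[FFFFF.......]
after create(c) → a:[1, 2, 3, 4], c:[5], d:[0]  free=[FFFFFF......]
after append(a, 2) → a:[1, 2, 3, 4, 6, 7], c:[5], d:[0]  free=[FFFFFFFF....]
after append(c, 3) → a:[1, 2, 3, 4, 6, 7], c:[5, 8, 9, 10], d:[0]  free=[FFFFFFFFFFF.]
after append(d, 1) → a:[1, 2, 3, 4, 6, 7], c:[5, 8, 9, 10], d:[0, 11]  free=[FFFFFFFFFFFF]
after truncate(c, 2) → a:[1, 2, 3, 4, 6, 7], c:[5, 8], d:[0, 11]  free=[FFFFFFFFF..F]
after truncate(c, 1) → a:[1, 2, 3, 4, 6, 7], c:[5], d:[0, 11]  free=[FFFFFFFF...F]
after unlink(c) → a:[1, 2, 3, 4, 6, 7], d:[0, 11]  free=[FFFFF.FF...F]
after unlink(a) → d:[0, 11]  free=[F..........F]

blocks(d) = [0, 11]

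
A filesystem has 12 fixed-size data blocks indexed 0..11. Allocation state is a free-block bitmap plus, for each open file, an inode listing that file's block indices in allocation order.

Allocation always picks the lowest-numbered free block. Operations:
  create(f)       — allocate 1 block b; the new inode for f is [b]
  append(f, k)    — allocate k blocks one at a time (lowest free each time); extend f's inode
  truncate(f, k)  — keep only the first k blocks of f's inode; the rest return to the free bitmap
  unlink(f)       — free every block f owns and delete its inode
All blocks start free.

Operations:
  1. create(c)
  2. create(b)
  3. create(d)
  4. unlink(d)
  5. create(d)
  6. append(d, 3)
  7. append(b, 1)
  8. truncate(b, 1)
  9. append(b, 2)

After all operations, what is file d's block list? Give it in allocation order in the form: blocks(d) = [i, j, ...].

[1] create(c) — c=0 (map F...........)
[2] create(b) — b=1 c=0 (map FF..........)
[3] create(d) — b=1 c=0 d=2 (map FFF.........)
[4] unlink(d) — b=1 c=0 (map FF..........)
[5] create(d) — b=1 c=0 d=2 (map FFF.........)
[6] append(d, 3) — b=1 c=0 d=2,3,4,5 (map FFFFFF......)
[7] append(b, 1) — b=1,6 c=0 d=2,3,4,5 (map FFFFFFF.....)
[8] truncate(b, 1) — b=1 c=0 d=2,3,4,5 (map FFFFFF......)
[9] append(b, 2) — b=1,6,7 c=0 d=2,3,4,5 (map FFFFFFFF....)

blocks(d) = [2, 3, 4, 5]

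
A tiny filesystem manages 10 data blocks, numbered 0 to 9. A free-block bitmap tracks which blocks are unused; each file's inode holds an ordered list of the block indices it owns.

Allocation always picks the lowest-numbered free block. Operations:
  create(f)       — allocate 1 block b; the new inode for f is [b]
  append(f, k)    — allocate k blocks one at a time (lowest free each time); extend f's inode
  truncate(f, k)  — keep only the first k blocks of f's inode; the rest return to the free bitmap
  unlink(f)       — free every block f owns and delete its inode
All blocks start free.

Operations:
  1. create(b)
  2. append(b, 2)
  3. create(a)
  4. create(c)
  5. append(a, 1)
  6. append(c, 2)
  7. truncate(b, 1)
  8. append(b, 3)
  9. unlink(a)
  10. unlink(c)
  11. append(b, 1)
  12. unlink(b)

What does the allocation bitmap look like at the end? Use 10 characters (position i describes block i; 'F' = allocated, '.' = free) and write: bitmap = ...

bitmap = ..........

after create(b) → b:[0]  free=[F.........]
after append(b, 2) → b:[0, 1, 2]  free=[FFF.......]
after create(a) → a:[3], b:[0, 1, 2]  free=[FFFF......]
after create(c) → a:[3], b:[0, 1, 2], c:[4]  free=[FFFFF.....]
after append(a, 1) → a:[3, 5], b:[0, 1, 2], c:[4]  free=[FFFFFF....]
after append(c, 2) → a:[3, 5], b:[0, 1, 2], c:[4, 6, 7]  free=[FFFFFFFF..]
after truncate(b, 1) → a:[3, 5], b:[0], c:[4, 6, 7]  free=[F..FFFFF..]
after append(b, 3) → a:[3, 5], b:[0, 1, 2, 8], c:[4, 6, 7]  free=[FFFFFFFFF.]
after unlink(a) → b:[0, 1, 2, 8], c:[4, 6, 7]  free=[FFF.F.FFF.]
after unlink(c) → b:[0, 1, 2, 8]  free=[FFF.....F.]
after append(b, 1) → b:[0, 1, 2, 8, 3]  free=[FFFF....F.]
after unlink(b) →   free=[..........]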